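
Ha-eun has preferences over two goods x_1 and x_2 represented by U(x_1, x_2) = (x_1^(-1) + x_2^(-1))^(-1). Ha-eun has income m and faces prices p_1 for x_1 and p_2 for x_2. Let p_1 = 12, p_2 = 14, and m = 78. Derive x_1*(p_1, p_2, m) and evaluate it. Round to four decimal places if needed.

x_1* = 3.1248

From the CES first-order condition, (x_2/x_1)^(2) = p_1/p_2.
Hence x_2/x_1 = (p_1/p_2)^(1/(2)), i.e. raised to the 0.5 power.
With the ratio pinned down, the budget gives x_1* = m/(p_1 + p_2·(x_2/x_1)) and x_2* = (x_2/x_1)·x_1*.
Numerically x_2/x_1 = 0.92582, so x_1* = 78/(12 + 14·0.92582) = 3.1248.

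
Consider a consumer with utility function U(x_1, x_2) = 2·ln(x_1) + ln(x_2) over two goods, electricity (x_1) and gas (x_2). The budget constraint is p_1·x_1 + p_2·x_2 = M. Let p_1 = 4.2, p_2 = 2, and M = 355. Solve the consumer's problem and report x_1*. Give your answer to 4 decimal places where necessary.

x_1* = 56.3492

MU_x_1/MU_x_2 = (2·x_2)/(x_1); tangency sets this equal to p_1/p_2.
Rearranging, p_2·x_2 = (1/2)·p_1·x_1. Substituting into the budget gives p_1·x_1·(1 + (1/2)) = M.
Demand: x_1*(p_1,p_2,M) = 2/3·M/p_1 and x_2* = 1/3·M/p_2.
At p_1=4.2, p_2=2, M=355: x_1* = 2/3·355/4.2 = 56.3492.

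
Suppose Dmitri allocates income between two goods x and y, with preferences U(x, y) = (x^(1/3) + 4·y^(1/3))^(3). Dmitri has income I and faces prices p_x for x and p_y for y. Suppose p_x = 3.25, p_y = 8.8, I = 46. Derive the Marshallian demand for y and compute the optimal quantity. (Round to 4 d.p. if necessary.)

y* = 4.3355

With the ratio pinned down, the budget gives x* = I/(p_x + p_y·(y/x)) and y* = (y/x)·x*.
Numerically y/x = 1.795523, so x* = 46/(3.25 + 8.8·1.795523) = 2.4146 and y* = 1.795523·2.4146 = 4.3355.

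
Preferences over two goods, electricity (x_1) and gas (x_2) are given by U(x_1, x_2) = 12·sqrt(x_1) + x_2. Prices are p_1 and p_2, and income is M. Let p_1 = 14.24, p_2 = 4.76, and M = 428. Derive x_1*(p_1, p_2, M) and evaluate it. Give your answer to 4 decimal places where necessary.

Utility is quasi-linear in x_2; the FOC for x_1 is 6/√x_1 = p_1/p_2.
Thus x_1* = (6·p_2/p_1)² — independent of M — with the rest of income spent on x_2.
Plugging in: x_1* = (6·4.76/14.24)² = 4.0225.

x_1* = 4.0225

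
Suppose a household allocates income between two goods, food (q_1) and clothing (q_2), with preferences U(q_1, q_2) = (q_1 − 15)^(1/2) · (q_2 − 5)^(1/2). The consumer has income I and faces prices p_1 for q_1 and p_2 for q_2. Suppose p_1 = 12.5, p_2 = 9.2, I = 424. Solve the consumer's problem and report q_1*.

q_1* = 22.62

MRS = (q_2−5)/(q_1−15). Tangency with p_1/p_2 gives q_2−5 = (p_1/p_2)·(q_1−15).
After buying the subsistence bundle (15, 5), a share 0.5 of the remaining income goes to q_1: q_1* = 15 + 0.5·(I − 15p_1 − 5p_2)/p_1.
Discretionary income = 424 − 15·12.5 − 5·9.2 = 190.5; q_1* = 15 + 0.5·190.5/12.5 = 22.62.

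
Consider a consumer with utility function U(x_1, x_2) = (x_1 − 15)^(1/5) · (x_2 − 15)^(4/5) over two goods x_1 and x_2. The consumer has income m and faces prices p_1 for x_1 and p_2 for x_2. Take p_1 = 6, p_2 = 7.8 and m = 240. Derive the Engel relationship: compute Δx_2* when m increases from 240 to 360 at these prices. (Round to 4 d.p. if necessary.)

Let x_1' = x_1−15, x_2' = x_2−15. MRS = (1/4)·x_2'/x_1' = p_1/p_2.
Substituting into the budget: x_1* = 15 + 0.2·(m − 15·p_1 − 15·p_2)/p_1, and x_2* = 15 + 0.8·(…)/p_2.
Discretionary income = 240 − 15·6 − 15·7.8 = 33; x_2* = 15 + 0.8·33/7.8 = 18.3846.
At m' = 360: x_2* = 30.6923. Change: 30.6923 − 18.3846 = 12.3077.

Δx_2* = 12.3077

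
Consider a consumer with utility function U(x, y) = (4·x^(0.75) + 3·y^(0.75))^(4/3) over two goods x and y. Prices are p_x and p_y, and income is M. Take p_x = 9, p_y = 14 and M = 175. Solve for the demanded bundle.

Substitute y = (y/x)·x into the budget: x* = M/(p_x + p_y·(y/x)).
Numerically y/x = 0.054038, so x* = 175/(9 + 14·0.054038) = 17.9367 and y* = 0.054038·17.9367 = 0.9693.

x* = 17.9367, y* = 0.9693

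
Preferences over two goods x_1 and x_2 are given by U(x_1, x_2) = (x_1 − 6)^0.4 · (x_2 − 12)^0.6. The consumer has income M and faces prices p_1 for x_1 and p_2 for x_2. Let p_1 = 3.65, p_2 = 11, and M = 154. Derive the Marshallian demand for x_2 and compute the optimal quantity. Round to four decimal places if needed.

MRS = (2/3)·(x_2−12)/(x_1−6). Tangency with p_1/p_2 gives x_2−12 = (3/2)·(p_1/p_2)·(x_1−6).
Substituting into the budget: x_1* = 6 + 0.4·(M − 6·p_1 − 12·p_2)/p_1, and x_2* = 12 + 0.6·(…)/p_2.
Discretionary income = 154 − 6·3.65 − 12·11 = 0.1; x_2* = 12 + 0.6·0.1/11 = 12.0055.

x_2* = 12.0055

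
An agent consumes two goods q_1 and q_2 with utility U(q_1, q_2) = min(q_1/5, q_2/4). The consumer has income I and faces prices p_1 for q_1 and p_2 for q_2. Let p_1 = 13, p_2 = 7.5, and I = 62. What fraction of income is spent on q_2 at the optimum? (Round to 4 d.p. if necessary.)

share on q_2 = 0.3158

Leontief preferences: the optimum is at the kink where q_1/5 = q_2/4, i.e. q_2 = (4/5)·q_1.
Budget: p_1·q_1 + p_2·(4/5)·q_1 = I, so (5·p_1 + 4·p_2)·q_1 = 5·I.
Demand: q_1*(p_1,p_2,I) = 5·I/(5·p_1 + 4·p_2), q_2* = 4·I/(5·p_1 + 4·p_2).
Here 5·13 + 4·7.5 = 95, giving q_1* = 3.2632 and q_2* = 2.6105.
Expenditure on q_2: 7.5·2.6105 = 19.5789; share = 0.3158.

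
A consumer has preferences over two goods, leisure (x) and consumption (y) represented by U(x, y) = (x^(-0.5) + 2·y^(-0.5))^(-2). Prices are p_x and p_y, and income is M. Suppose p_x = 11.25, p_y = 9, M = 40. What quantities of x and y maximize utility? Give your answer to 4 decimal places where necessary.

x* = 1.4374, y* = 2.6477

MU_x ∝ x^(-1.5), MU_y ∝ 2·y^(-1.5), so MRS = (1/2)·(y/x)^(1.5) = p_x/p_y.
Solve for the ratio: y/x = [2·p_x/p_y]^(2/3).
Substitute y = (y/x)·x into the budget: x* = M/(p_x + p_y·(y/x)).
Numerically y/x = 1.842016, so x* = 40/(11.25 + 9·1.842016) = 1.4374 and y* = 1.842016·1.4374 = 2.6477.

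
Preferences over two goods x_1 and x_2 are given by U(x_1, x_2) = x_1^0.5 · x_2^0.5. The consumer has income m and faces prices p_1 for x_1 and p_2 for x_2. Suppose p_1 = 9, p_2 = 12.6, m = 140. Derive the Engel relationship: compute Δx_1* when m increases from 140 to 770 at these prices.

Δx_1* = 35

MU_x_1/MU_x_2 = (0.5·x_2)/(0.5·x_1); tangency sets this equal to p_1/p_2.
So 0.5·p_2·x_2 = 0.5·p_1·x_1; combined with the budget, a share 0.5 of income goes to x_1.
Demand: x_1*(p_1,p_2,m) = 0.5·m/p_1 and x_2* = 0.5·m/p_2.
At p_1=9, p_2=12.6, m=140: x_1* = 0.5·140/9 = 7.7778.
At m' = 770: x_1* = 42.7778. Change: 42.7778 − 7.7778 = 35.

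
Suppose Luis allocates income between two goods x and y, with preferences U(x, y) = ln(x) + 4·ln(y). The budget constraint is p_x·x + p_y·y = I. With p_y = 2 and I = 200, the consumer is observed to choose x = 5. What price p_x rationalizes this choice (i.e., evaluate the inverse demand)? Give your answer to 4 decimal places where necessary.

MU_x/MU_y = (y)/(4·x); tangency sets this equal to p_x/p_y.
So p_y·y = 4·p_x·x; combined with the budget, a share 0.2 of income goes to x.
Demand: x*(p_x,p_y,I) = 0.2·I/p_x and y* = 0.8·I/p_y.
Set x* = 5 in the demand function and solve for p_x: p_x = 8.

p_x = 8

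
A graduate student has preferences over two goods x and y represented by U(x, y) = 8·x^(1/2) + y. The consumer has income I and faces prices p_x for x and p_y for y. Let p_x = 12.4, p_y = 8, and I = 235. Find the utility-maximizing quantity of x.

Utility is quasi-linear in y; the FOC for x is 4/√x = p_x/p_y.
Thus x* = (4·p_y/p_x)² — independent of I — with the rest of income spent on y.
Plugging in: x* = (4·8/12.4)² = 6.6597.

x* = 6.6597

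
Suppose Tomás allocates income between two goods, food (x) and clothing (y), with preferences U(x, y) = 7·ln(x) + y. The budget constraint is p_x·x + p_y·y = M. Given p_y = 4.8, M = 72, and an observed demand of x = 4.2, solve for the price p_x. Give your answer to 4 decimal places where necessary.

p_x = 8

MU_x = 7/x, MU_y = 1. Tangency: 7/x = p_x/p_y.
So x*(p_x,p_y) = 7·p_y/p_x, independent of income; and y* = (M − 7·p_y)/p_y.
Set x* = 4.2 in the demand function and solve for p_x: p_x = 8.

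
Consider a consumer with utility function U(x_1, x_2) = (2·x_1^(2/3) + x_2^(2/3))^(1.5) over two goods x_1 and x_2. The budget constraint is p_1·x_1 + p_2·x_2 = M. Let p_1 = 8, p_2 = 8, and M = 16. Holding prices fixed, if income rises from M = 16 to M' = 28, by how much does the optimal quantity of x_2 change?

Δx_2* = 0.1667

Substitute x_2 = (x_2/x_1)·x_1 into the budget: x_1* = M/(p_1 + p_2·(x_2/x_1)).
Numerically x_2/x_1 = 0.125, so x_1* = 16/(8 + 8·0.125) = 1.7778 and x_2* = 0.125·1.7778 = 0.2222.
At M' = 28: x_2* = 0.3889. Change: 0.3889 − 0.2222 = 0.1667.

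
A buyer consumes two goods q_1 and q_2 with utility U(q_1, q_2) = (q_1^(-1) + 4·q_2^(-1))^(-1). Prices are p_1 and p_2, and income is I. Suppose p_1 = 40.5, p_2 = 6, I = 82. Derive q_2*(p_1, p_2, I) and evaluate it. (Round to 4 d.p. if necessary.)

From the CES first-order condition, (1/4)·(q_2/q_1)^(2) = p_1/p_2.
Hence q_2/q_1 = (4·p_1/p_2)^(1/(2)), i.e. raised to the 0.5 power.
Substitute q_2 = (q_2/q_1)·q_1 into the budget: q_1* = I/(p_1 + p_2·(q_2/q_1)).
Numerically q_2/q_1 = 5.196152, so q_1* = 82/(40.5 + 6·5.196152) = 1.144 and q_2* = 5.196152·1.144 = 5.9445.

q_2* = 5.9445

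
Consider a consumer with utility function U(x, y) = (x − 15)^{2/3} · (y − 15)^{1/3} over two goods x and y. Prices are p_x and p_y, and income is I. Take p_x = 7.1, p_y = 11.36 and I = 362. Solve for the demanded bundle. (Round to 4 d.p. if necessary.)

Discretionary income = 362 − 15·7.1 − 15·11.36 = 85.1; x* = 15 + 2/3·85.1/7.1 = 22.9906; y* = 15 + 1/3·85.1/11.36 = 17.4971.

x* = 22.9906, y* = 17.4971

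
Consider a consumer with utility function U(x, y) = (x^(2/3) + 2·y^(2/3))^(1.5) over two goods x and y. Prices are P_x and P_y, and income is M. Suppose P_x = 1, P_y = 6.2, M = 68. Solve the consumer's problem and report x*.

x* = 56.286

MRS = MU_x/MU_y = (1/2)·(y/x)^(1/3). Set equal to P_x/P_y.
Hence y/x = (2·P_x/P_y)^(1/(1/3)), i.e. raised to the 3 power.
With the ratio pinned down, the budget gives x* = M/(P_x + P_y·(y/x)) and y* = (y/x)·x*.
Numerically y/x = 0.033567, so x* = 68/(1 + 6.2·0.033567) = 56.286.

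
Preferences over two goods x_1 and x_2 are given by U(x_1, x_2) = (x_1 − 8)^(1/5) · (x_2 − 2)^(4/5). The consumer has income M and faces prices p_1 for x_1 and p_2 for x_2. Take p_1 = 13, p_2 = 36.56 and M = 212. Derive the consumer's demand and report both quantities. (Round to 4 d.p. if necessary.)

x_1* = 8.5366, x_2* = 2.7632

Let x_1' = x_1−8, x_2' = x_2−2. MRS = (1/4)·x_2'/x_1' = p_1/p_2.
Substituting into the budget: x_1* = 8 + 0.2·(M − 8·p_1 − 2·p_2)/p_1, and x_2* = 2 + 0.8·(…)/p_2.
Discretionary income = 212 − 8·13 − 2·36.56 = 34.88; x_1* = 8 + 0.2·34.88/13 = 8.5366; x_2* = 2 + 0.8·34.88/36.56 = 2.7632.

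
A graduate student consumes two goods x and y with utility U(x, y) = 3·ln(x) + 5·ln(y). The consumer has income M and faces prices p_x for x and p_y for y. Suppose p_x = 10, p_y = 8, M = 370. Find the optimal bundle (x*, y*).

x* = 13.875, y* = 28.9062

The MRS is (3/5)·y/x. Set MRS = p_x/p_y.
So 3·p_y·y = 5·p_x·x; combined with the budget, a share 0.375 of income goes to x.
Demand: x*(p_x,p_y,M) = 0.375·M/p_x and y* = 0.625·M/p_y.
At p_x=10, p_y=8, M=370: x* = 0.375·370/10 = 13.875, y* = 28.9062.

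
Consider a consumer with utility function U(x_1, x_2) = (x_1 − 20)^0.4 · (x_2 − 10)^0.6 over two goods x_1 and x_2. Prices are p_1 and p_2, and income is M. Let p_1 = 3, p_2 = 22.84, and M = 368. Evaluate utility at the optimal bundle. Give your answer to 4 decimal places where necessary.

Let x_1' = x_1−20, x_2' = x_2−10. MRS = (2/3)·x_2'/x_1' = p_1/p_2.
After buying the subsistence bundle (20, 10), a share 0.4 of the remaining income goes to x_1: x_1* = 20 + 0.4·(M − 20p_1 − 10p_2)/p_1.
Discretionary income = 368 − 20·3 − 10·22.84 = 79.6; x_1* = 20 + 0.4·79.6/3 = 30.6133; x_2* = 10 + 0.6·79.6/22.84 = 12.0911.
Utility at the optimum: U(30.6133, 12.0911) = 4.0046.

V = 4.0046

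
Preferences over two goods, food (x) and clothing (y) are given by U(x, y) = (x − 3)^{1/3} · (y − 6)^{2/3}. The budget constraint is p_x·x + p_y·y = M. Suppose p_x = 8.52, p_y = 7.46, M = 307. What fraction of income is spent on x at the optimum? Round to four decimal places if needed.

share on x = 0.3402

Let x' = x−3, y' = y−6. MRS = (1/2)·y'/x' = p_x/p_y.
After buying the subsistence bundle (3, 6), a share 1/3 of the remaining income goes to x: x* = 3 + 1/3·(M − 3p_x − 6p_y)/p_x.
Discretionary income = 307 − 3·8.52 − 6·7.46 = 236.68; x* = 3 + 1/3·236.68/8.52 = 12.2598; y* = 6 + 2/3·236.68/7.46 = 27.151.
Expenditure on x: 8.52·12.2598 = 104.4533; share = 0.3402.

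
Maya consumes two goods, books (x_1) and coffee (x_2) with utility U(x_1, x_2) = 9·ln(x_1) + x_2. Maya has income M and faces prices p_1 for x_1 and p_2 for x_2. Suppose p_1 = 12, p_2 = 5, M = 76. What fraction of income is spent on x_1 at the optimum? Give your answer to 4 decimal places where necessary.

share on x_1 = 0.5921

Set MRS = p_1/p_2: (9/x_1)/1 = p_1/p_2.
So x_1*(p_1,p_2) = 9·p_2/p_1, independent of income; and x_2* = (M − 9·p_2)/p_2.
At the given prices: x_1* = 9·5/12 = 3.75, and x_2* = 6.2.
Expenditure on x_1: 12·3.75 = 45; share = 0.5921.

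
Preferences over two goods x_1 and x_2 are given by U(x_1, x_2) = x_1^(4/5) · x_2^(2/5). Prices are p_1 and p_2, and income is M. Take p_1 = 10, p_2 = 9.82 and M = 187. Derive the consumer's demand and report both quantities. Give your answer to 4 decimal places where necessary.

x_1* = 12.4667, x_2* = 6.3476

Tangency: MRS = 2·x_2/x_1 = p_1/p_2.
So 0.8·p_2·x_2 = 0.4·p_1·x_1; combined with the budget, a share 2/3 of income goes to x_1.
Demand: x_1*(p_1,p_2,M) = 2/3·M/p_1 and x_2* = 1/3·M/p_2.
At p_1=10, p_2=9.82, M=187: x_1* = 2/3·187/10 = 12.4667, x_2* = 6.3476.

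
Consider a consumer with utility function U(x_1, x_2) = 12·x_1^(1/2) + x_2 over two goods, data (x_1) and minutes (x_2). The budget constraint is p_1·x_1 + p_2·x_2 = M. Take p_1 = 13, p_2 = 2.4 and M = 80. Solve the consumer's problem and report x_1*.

x_1* = 1.227

MU_x_1 = 6/√x_1, MU_x_2 = 1. Tangency: 6/√x_1 = p_1/p_2.
Solve: √x_1 = 6·p_2/p_1, so x_1*(p_1,p_2) = (6·p_2/p_1)², and x_2* = (M − p_1·x_1*)/p_2.
Plugging in: x_1* = (6·2.4/13)² = 1.227.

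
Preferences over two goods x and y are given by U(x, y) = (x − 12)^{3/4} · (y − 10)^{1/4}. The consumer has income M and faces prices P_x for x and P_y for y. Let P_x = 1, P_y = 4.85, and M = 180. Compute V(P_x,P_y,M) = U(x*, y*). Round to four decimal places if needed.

Substituting into the budget: x* = 12 + 0.75·(M − 12·P_x − 10·P_y)/P_x, and y* = 10 + 0.25·(…)/P_y.
Discretionary income = 180 − 12·1 − 10·4.85 = 119.5; x* = 12 + 0.75·119.5/1 = 101.625; y* = 10 + 0.25·119.5/4.85 = 16.1598.
Utility at the optimum: U(101.625, 16.1598) = 45.8895.

V = 45.8895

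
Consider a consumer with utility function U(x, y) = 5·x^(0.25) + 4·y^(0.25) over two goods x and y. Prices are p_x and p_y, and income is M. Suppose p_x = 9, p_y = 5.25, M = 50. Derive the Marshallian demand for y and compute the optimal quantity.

MU_x ∝ 5·x^(-0.75), MU_y ∝ 4·y^(-0.75), so MRS = (5/4)·(y/x)^(0.75) = p_x/p_y.
Hence y/x = ((4/5)·p_x/p_y)^(1/(0.75)), i.e. raised to the 4/3 power.
With the ratio pinned down, the budget gives x* = M/(p_x + p_y·(y/x)) and y* = (y/x)·x*.
Numerically y/x = 1.523693, so x* = 50/(9 + 5.25·1.523693) = 2.9413 and y* = 1.523693·2.9413 = 4.4816.

y* = 4.4816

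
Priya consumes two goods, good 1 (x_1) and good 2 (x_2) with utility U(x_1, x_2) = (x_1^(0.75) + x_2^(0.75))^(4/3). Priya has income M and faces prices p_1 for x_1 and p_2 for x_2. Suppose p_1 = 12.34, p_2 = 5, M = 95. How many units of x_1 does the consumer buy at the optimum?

x_1* = 0.4802

MU_x_1 ∝ x_1^(-0.25), MU_x_2 ∝ x_2^(-0.25), so MRS = (x_2/x_1)^(0.25) = p_1/p_2.
Hence x_2/x_1 = (p_1/p_2)^(1/(0.25)), i.e. raised to the 4 power.
Substitute x_2 = (x_2/x_1)·x_1 into the budget: x_1* = M/(p_1 + p_2·(x_2/x_1)).
Numerically x_2/x_1 = 37.100573, so x_1* = 95/(12.34 + 5·37.100573) = 0.4802.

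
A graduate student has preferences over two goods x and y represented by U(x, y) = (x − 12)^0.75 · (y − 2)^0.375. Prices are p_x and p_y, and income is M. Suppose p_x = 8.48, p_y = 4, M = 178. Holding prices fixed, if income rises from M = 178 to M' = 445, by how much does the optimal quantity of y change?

This is Cobb-Douglas in (x−12, y−2): tangency gives 0.75·p_y·(y−2) = 0.375·p_x·(x−12).
After buying the subsistence bundle (12, 2), a share 2/3 of the remaining income goes to x: x* = 12 + 2/3·(M − 12p_x − 2p_y)/p_x.
Discretionary income = 178 − 12·8.48 − 2·4 = 68.24; y* = 2 + 1/3·68.24/4 = 7.6867.
At M' = 445: y* = 29.9367. Change: 29.9367 − 7.6867 = 22.25.

Δy* = 22.25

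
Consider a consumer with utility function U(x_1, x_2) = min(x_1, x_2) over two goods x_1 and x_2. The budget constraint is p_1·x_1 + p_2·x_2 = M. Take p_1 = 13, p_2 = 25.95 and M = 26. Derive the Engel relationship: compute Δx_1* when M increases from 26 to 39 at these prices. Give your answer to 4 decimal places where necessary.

Δx_1* = 0.3338

Leontief preferences: the optimum is at the kink where x_1/1 = x_2/1, i.e. x_2 = x_1.
Budget: p_1·x_1 + p_2·x_1 = M, so (p_1 + p_2)·x_1 = M.
Demand: x_1*(p_1,p_2,M) = M/(p_1 + p_2), x_2* = M/(p_1 + p_2).
Here 13 + 25.95 = 38.95, giving x_1* = 0.6675.
At M' = 39: x_1* = 1.0013. Change: 1.0013 − 0.6675 = 0.3338.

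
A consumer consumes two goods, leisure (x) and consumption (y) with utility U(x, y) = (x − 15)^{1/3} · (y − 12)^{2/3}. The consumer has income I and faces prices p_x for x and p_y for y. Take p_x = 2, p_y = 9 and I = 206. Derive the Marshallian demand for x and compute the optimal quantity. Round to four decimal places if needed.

x* = 26.3333

Let x' = x−15, y' = y−12. MRS = (1/2)·y'/x' = p_x/p_y.
After buying the subsistence bundle (15, 12), a share 1/3 of the remaining income goes to x: x* = 15 + 1/3·(I − 15p_x − 12p_y)/p_x.
Discretionary income = 206 − 15·2 − 12·9 = 68; x* = 15 + 1/3·68/2 = 26.3333.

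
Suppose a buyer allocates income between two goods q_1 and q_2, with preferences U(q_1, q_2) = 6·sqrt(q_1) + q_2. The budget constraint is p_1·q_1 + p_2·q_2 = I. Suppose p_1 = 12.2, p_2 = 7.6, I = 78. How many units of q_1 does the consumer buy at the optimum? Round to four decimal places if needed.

q_1* = 3.4926

MU_q_1 = 3/√q_1, MU_q_2 = 1. Tangency: 3/√q_1 = p_1/p_2.
Thus q_1* = (3·p_2/p_1)² — independent of I — with the rest of income spent on q_2.
Plugging in: q_1* = (3·7.6/12.2)² = 3.4926.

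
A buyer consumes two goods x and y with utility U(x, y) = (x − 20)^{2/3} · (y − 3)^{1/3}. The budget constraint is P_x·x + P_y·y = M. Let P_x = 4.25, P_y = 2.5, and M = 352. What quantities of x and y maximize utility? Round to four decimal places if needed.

x* = 60.7059, y* = 37.6

Let x' = x−20, y' = y−3. MRS = 2·y'/x' = P_x/P_y.
After buying the subsistence bundle (20, 3), a share 2/3 of the remaining income goes to x: x* = 20 + 2/3·(M − 20P_x − 3P_y)/P_x.
Discretionary income = 352 − 20·4.25 − 3·2.5 = 259.5; x* = 20 + 2/3·259.5/4.25 = 60.7059; y* = 3 + 1/3·259.5/2.5 = 37.6.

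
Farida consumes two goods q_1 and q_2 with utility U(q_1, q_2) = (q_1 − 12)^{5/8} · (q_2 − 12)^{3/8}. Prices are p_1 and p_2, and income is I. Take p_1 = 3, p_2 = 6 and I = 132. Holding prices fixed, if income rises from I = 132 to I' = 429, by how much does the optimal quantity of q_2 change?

Let q_1' = q_1−12, q_2' = q_2−12. MRS = (5/3)·q_2'/q_1' = p_1/p_2.
After buying the subsistence bundle (12, 12), a share 0.625 of the remaining income goes to q_1: q_1* = 12 + 0.625·(I − 12p_1 − 12p_2)/p_1.
Discretionary income = 132 − 12·3 − 12·6 = 24; q_2* = 12 + 0.375·24/6 = 13.5.
At I' = 429: q_2* = 32.0625. Change: 32.0625 − 13.5 = 18.5625.

Δq_2* = 18.5625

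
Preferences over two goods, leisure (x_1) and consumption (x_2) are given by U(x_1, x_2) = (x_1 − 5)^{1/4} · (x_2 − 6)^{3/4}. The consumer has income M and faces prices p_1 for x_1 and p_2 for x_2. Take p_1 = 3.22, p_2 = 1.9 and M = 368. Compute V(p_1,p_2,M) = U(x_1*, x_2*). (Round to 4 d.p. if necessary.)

MRS = (1/3)·(x_2−6)/(x_1−5). Tangency with p_1/p_2 gives x_2−6 = 3·(p_1/p_2)·(x_1−5).
Substituting into the budget: x_1* = 5 + 0.25·(M − 5·p_1 − 6·p_2)/p_1, and x_2* = 6 + 0.75·(…)/p_2.
Discretionary income = 368 − 5·3.22 − 6·1.9 = 340.5; x_1* = 5 + 0.25·340.5/3.22 = 31.4363; x_2* = 6 + 0.75·340.5/1.9 = 140.4079.
Utility at the optimum: U(31.4363, 140.4079) = 89.5095.

V = 89.5095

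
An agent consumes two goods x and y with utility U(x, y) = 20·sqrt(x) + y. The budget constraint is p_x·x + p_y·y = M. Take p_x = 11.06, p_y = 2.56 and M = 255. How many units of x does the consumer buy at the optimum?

Utility is quasi-linear in y; the FOC for x is 10/√x = p_x/p_y.
Solve: √x = 10·p_y/p_x, so x*(p_x,p_y) = (10·p_y/p_x)², and y* = (M − p_x·x*)/p_y.
Plugging in: x* = (10·2.56/11.06)² = 5.3576.

x* = 5.3576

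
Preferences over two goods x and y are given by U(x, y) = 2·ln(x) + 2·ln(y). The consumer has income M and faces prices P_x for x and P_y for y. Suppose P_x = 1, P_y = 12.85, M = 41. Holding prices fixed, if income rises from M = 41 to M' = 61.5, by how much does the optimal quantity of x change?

Tangency: MRS = y/x = P_x/P_y.
So 2·P_y·y = 2·P_x·x; combined with the budget, a share 0.5 of income goes to x.
Demand: x*(P_x,P_y,M) = 0.5·M/P_x and y* = 0.5·M/P_y.
At P_x=1, P_y=12.85, M=41: x* = 0.5·41/1 = 20.5.
At M' = 61.5: x* = 30.75. Change: 30.75 − 20.5 = 10.25.

Δx* = 10.25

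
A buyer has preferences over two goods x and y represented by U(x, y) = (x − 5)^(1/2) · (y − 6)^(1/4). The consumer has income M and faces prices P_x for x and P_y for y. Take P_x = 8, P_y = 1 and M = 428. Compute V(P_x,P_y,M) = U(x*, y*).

V = 18.9529

Discretionary income = 428 − 5·8 − 6·1 = 382; x* = 5 + 2/3·382/8 = 36.8333; y* = 6 + 1/3·382/1 = 133.3333.
Utility at the optimum: U(36.8333, 133.3333) = 18.9529.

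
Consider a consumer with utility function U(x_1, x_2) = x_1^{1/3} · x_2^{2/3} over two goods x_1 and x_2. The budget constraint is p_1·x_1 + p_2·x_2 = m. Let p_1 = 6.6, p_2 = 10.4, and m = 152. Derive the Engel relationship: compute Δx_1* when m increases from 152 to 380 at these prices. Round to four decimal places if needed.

Δx_1* = 11.5152

The MRS is (1/2)·x_2/x_1. Set MRS = p_1/p_2.
Rearranging, p_2·x_2 = 2·p_1·x_1. Substituting into the budget gives p_1·x_1·(1 + 2) = m.
Demand: x_1*(p_1,p_2,m) = 1/3·m/p_1 and x_2* = 2/3·m/p_2.
At p_1=6.6, p_2=10.4, m=152: x_1* = 1/3·152/6.6 = 7.6768.
At m' = 380: x_1* = 19.1919. Change: 19.1919 − 7.6768 = 11.5152.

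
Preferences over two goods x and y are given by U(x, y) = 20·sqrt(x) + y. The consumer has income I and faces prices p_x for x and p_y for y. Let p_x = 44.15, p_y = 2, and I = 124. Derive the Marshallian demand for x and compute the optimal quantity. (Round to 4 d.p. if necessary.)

Plugging in: x* = (10·2/44.15)² = 0.2052.

x* = 0.2052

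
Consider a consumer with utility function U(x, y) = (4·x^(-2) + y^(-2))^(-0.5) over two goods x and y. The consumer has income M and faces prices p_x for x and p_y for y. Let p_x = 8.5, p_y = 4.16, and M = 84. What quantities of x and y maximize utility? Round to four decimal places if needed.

x* = 7.1033, y* = 5.6783

MRS = MU_x/MU_y = 4·(y/x)^(3). Set equal to p_x/p_y.
Hence y/x = ((1/4)·p_x/p_y)^(1/(3)), i.e. raised to the 1/3 power.
Substitute y = (y/x)·x into the budget: x* = M/(p_x + p_y·(y/x)).
Numerically y/x = 0.799384, so x* = 84/(8.5 + 4.16·0.799384) = 7.1033 and y* = 0.799384·7.1033 = 5.6783.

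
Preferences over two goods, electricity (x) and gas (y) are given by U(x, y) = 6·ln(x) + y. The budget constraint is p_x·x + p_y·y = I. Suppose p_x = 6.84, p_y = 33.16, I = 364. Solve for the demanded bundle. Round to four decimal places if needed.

So x*(p_x,p_y) = 6·p_y/p_x, independent of income; and y* = (I − 6·p_y)/p_y.
At the given prices: x* = 6·33.16/6.84 = 29.0877, and y* = 4.9771.

x* = 29.0877, y* = 4.9771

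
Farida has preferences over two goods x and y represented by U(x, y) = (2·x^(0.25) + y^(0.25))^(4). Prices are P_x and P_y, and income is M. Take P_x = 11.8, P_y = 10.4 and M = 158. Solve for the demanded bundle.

MU_x ∝ 2·x^(-0.75), MU_y ∝ y^(-0.75), so MRS = 2·(y/x)^(0.75) = P_x/P_y.
Hence y/x = ((1/2)·P_x/P_y)^(1/(0.75)), i.e. raised to the 4/3 power.
With the ratio pinned down, the budget gives x* = M/(P_x + P_y·(y/x)) and y* = (y/x)·x*.
Numerically y/x = 0.469633, so x* = 158/(11.8 + 10.4·0.469633) = 9.47 and y* = 0.469633·9.47 = 4.4474.

x* = 9.47, y* = 4.4474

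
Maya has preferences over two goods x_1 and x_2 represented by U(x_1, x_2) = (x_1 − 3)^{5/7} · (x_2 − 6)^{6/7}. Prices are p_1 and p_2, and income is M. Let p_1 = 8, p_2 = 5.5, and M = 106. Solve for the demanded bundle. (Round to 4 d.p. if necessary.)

This is Cobb-Douglas in (x_1−3, x_2−6): tangency gives 5/7·p_2·(x_2−6) = 6/7·p_1·(x_1−3).
Substituting into the budget: x_1* = 3 + 5/11·(M − 3·p_1 − 6·p_2)/p_1, and x_2* = 6 + 6/11·(…)/p_2.
Discretionary income = 106 − 3·8 − 6·5.5 = 49; x_1* = 3 + 5/11·49/8 = 5.7841; x_2* = 6 + 6/11·49/5.5 = 10.8595.

x_1* = 5.7841, x_2* = 10.8595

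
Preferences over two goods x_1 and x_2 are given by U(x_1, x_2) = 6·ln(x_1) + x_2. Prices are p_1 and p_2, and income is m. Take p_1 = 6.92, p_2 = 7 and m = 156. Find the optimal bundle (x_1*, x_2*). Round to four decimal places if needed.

x_1* = 6.0694, x_2* = 16.2857

So x_1*(p_1,p_2) = 6·p_2/p_1, independent of income; and x_2* = (m − 6·p_2)/p_2.
At the given prices: x_1* = 6·7/6.92 = 6.0694, and x_2* = 16.2857.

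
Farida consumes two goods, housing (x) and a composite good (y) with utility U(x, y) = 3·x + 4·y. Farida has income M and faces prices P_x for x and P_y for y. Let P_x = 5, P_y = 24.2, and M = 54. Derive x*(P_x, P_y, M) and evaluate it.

x gives more utility per dollar, so spend all income on x: x* = M/P_x, y* = 0.
Numerically: x* = 10.8, y* = 0.

x* = 10.8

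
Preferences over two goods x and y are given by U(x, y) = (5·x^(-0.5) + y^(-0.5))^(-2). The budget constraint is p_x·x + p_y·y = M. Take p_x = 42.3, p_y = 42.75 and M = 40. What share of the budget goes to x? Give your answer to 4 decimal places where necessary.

From the CES first-order condition, 5·(y/x)^(1.5) = p_x/p_y.
Solve for the ratio: y/x = [(1/5)·p_x/p_y]^(2/3).
With the ratio pinned down, the budget gives x* = M/(p_x + p_y·(y/x)) and y* = (y/x)·x*.
Numerically y/x = 0.339591, so x* = 40/(42.3 + 42.75·0.339591) = 0.704 and y* = 0.339591·0.704 = 0.2391.
Expenditure on x: 42.3·0.704 = 29.7795; share = 0.7445.

share on x = 0.7445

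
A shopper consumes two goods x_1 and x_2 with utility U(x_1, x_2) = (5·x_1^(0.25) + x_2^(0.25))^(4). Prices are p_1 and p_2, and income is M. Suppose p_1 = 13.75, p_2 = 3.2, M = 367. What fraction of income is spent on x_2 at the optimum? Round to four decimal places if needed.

Substitute x_2 = (x_2/x_1)·x_1 into the budget: x_1* = M/(p_1 + p_2·(x_2/x_1)).
Numerically x_2/x_1 = 0.817041, so x_1* = 367/(13.75 + 3.2·0.817041) = 22.4266 and x_2* = 0.817041·22.4266 = 18.3234.
Expenditure on x_2: 3.2·18.3234 = 58.6349; share = 0.1598.

share on x_2 = 0.1598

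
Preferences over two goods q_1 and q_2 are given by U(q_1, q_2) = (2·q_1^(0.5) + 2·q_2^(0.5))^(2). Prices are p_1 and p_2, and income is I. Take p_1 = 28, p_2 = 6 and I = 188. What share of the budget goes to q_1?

Substitute q_2 = (q_2/q_1)·q_1 into the budget: q_1* = I/(p_1 + p_2·(q_2/q_1)).
Numerically q_2/q_1 = 21.777778, so q_1* = 188/(28 + 6·21.777778) = 1.1849 and q_2* = 21.777778·1.1849 = 25.8039.
Expenditure on q_1: 28·1.1849 = 33.1765; share = 0.1765.

share on q_1 = 0.1765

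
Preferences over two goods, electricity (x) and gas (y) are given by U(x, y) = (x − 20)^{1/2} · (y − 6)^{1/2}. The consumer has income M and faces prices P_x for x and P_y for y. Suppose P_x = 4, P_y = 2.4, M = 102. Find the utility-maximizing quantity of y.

y* = 7.5833

This is Cobb-Douglas in (x−20, y−6): tangency gives 0.5·P_y·(y−6) = 0.5·P_x·(x−20).
After buying the subsistence bundle (20, 6), a share 0.5 of the remaining income goes to x: x* = 20 + 0.5·(M − 20P_x − 6P_y)/P_x.
Discretionary income = 102 − 20·4 − 6·2.4 = 7.6; y* = 6 + 0.5·7.6/2.4 = 7.5833.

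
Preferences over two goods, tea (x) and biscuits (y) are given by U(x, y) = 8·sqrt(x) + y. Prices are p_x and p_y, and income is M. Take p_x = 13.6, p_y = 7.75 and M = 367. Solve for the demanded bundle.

Set MRS = p_x/p_y: 4·x^(−1/2) = p_x/p_y.
Solve: √x = 4·p_y/p_x, so x*(p_x,p_y) = (4·p_y/p_x)², and y* = (M − p_x·x*)/p_y.
Plugging in: x* = (4·7.75/13.6)² = 5.1957, y* = 38.2372.

x* = 5.1957, y* = 38.2372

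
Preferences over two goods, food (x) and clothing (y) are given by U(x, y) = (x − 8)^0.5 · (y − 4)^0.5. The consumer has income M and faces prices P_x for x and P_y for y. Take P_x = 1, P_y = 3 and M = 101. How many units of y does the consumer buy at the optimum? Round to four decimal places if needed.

y* = 17.5

MRS = (y−4)/(x−8). Tangency with P_x/P_y gives y−4 = (P_x/P_y)·(x−8).
Substituting into the budget: x* = 8 + 0.5·(M − 8·P_x − 4·P_y)/P_x, and y* = 4 + 0.5·(…)/P_y.
Discretionary income = 101 − 8·1 − 4·3 = 81; y* = 4 + 0.5·81/3 = 17.5.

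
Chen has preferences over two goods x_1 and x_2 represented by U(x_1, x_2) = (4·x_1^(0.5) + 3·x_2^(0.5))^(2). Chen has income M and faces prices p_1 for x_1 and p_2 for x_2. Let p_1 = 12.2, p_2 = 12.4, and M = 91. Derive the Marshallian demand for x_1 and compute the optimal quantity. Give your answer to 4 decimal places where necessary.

MRS = MU_x_1/MU_x_2 = (4/3)·(x_2/x_1)^(0.5). Set equal to p_1/p_2.
Solve for the ratio: x_2/x_1 = [(3/4)·p_1/p_2]^(2).
Substitute x_2 = (x_2/x_1)·x_1 into the budget: x_1* = M/(p_1 + p_2·(x_2/x_1)).
Numerically x_2/x_1 = 0.544501, so x_1* = 91/(12.2 + 12.4·0.544501) = 4.8017.

x_1* = 4.8017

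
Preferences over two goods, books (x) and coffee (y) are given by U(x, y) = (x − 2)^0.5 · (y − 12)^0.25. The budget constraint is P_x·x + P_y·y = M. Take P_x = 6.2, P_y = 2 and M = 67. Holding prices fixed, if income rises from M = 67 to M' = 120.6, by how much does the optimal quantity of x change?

After buying the subsistence bundle (2, 12), a share 2/3 of the remaining income goes to x: x* = 2 + 2/3·(M − 2P_x − 12P_y)/P_x.
Discretionary income = 67 − 2·6.2 − 12·2 = 30.6; x* = 2 + 2/3·30.6/6.2 = 5.2903.
At M' = 120.6: x* = 11.0538. Change: 11.0538 − 5.2903 = 5.7634.

Δx* = 5.7634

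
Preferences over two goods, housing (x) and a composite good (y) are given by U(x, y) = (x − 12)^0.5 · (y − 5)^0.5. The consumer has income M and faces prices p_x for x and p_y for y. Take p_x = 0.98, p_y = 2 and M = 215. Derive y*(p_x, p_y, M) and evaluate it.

Let x' = x−12, y' = y−5. MRS = y'/x' = p_x/p_y.
After buying the subsistence bundle (12, 5), a share 0.5 of the remaining income goes to x: x* = 12 + 0.5·(M − 12p_x − 5p_y)/p_x.
Discretionary income = 215 − 12·0.98 − 5·2 = 193.24; y* = 5 + 0.5·193.24/2 = 53.31.

y* = 53.31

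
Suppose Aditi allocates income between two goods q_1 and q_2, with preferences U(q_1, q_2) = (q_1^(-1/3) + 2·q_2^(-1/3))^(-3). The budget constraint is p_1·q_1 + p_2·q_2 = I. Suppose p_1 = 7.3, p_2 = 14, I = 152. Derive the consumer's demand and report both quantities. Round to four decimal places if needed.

MU_q_1 ∝ q_1^(-4/3), MU_q_2 ∝ 2·q_2^(-4/3), so MRS = (1/2)·(q_2/q_1)^(4/3) = p_1/p_2.
Hence q_2/q_1 = (2·p_1/p_2)^(1/(4/3)), i.e. raised to the 0.75 power.
With the ratio pinned down, the budget gives q_1* = I/(p_1 + p_2·(q_2/q_1)) and q_2* = (q_2/q_1)·q_1*.
Numerically q_2/q_1 = 1.031974, so q_1* = 152/(7.3 + 14·1.031974) = 6.9893 and q_2* = 1.031974·6.9893 = 7.2127.

q_1* = 6.9893, q_2* = 7.2127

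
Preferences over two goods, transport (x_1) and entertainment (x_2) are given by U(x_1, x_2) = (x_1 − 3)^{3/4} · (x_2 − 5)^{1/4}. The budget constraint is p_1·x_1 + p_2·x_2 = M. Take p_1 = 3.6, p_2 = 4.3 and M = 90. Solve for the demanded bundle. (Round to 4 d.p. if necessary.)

This is Cobb-Douglas in (x_1−3, x_2−5): tangency gives 0.75·p_2·(x_2−5) = 0.25·p_1·(x_1−3).
Substituting into the budget: x_1* = 3 + 0.75·(M − 3·p_1 − 5·p_2)/p_1, and x_2* = 5 + 0.25·(…)/p_2.
Discretionary income = 90 − 3·3.6 − 5·4.3 = 57.7; x_1* = 3 + 0.75·57.7/3.6 = 15.0208; x_2* = 5 + 0.25·57.7/4.3 = 8.3547.

x_1* = 15.0208, x_2* = 8.3547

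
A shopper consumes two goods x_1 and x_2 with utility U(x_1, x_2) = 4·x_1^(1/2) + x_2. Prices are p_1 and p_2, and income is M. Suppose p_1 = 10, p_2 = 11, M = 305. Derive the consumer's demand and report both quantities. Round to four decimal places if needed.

x_1* = 4.84, x_2* = 23.3273

Set MRS = p_1/p_2: 2·x_1^(−1/2) = p_1/p_2.
Solve: √x_1 = 2·p_2/p_1, so x_1*(p_1,p_2) = (2·p_2/p_1)², and x_2* = (M − p_1·x_1*)/p_2.
Plugging in: x_1* = (2·11/10)² = 4.84, x_2* = 23.3273.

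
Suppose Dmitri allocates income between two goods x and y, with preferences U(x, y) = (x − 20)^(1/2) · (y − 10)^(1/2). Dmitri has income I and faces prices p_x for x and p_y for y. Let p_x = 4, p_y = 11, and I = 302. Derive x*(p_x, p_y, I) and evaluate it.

MRS = (y−10)/(x−20). Tangency with p_x/p_y gives y−10 = (p_x/p_y)·(x−20).
Substituting into the budget: x* = 20 + 0.5·(I − 20·p_x − 10·p_y)/p_x, and y* = 10 + 0.5·(…)/p_y.
Discretionary income = 302 − 20·4 − 10·11 = 112; x* = 20 + 0.5·112/4 = 34.

x* = 34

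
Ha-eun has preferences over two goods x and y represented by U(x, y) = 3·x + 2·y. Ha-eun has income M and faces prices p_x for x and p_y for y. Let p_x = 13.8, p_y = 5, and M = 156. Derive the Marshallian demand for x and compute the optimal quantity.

x* = 0

Perfect substitutes: compare marginal utility per dollar. 3/p_x vs 2/p_y → 0.2174 vs 0.4.
y gives more utility per dollar, so spend all income on y: y* = M/p_y, x* = 0.
Numerically: x* = 0, y* = 31.2.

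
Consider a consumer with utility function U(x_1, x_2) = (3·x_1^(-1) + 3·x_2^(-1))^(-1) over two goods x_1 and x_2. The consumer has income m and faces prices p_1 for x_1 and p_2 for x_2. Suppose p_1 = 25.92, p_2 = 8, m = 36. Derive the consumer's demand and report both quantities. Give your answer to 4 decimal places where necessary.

x_1* = 0.8929, x_2* = 1.6071

From the CES first-order condition, (x_2/x_1)^(2) = p_1/p_2.
Solve for the ratio: x_2/x_1 = [p_1/p_2]^(0.5).
With the ratio pinned down, the budget gives x_1* = m/(p_1 + p_2·(x_2/x_1)) and x_2* = (x_2/x_1)·x_1*.
Numerically x_2/x_1 = 1.8, so x_1* = 36/(25.92 + 8·1.8) = 0.8929 and x_2* = 1.8·0.8929 = 1.6071.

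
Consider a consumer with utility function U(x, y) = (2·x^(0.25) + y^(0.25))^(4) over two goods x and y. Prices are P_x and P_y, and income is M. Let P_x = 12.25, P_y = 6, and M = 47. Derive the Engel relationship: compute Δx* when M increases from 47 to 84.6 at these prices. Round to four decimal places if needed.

From the CES first-order condition, 2·(y/x)^(0.75) = P_x/P_y.
Hence y/x = ((1/2)·P_x/P_y)^(1/(0.75)), i.e. raised to the 4/3 power.
With the ratio pinned down, the budget gives x* = M/(P_x + P_y·(y/x)) and y* = (y/x)·x*.
Numerically y/x = 1.027874, so x* = 47/(12.25 + 6·1.027874) = 2.552.
At M' = 84.6: x* = 4.5935. Change: 4.5935 − 2.552 = 2.0416.

Δx* = 2.0416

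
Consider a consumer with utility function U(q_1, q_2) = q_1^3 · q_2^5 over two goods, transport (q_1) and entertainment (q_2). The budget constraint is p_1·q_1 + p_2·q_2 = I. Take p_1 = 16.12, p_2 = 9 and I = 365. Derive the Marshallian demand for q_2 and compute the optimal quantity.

The MRS is (3/5)·q_2/q_1. Set MRS = p_1/p_2.
So 3·p_2·q_2 = 5·p_1·q_1; combined with the budget, a share 0.375 of income goes to q_1.
Demand: q_1*(p_1,p_2,I) = 0.375·I/p_1 and q_2* = 0.625·I/p_2.
At p_1=16.12, p_2=9, I=365: q_2* = 0.625·365/9 = 25.3472.

q_2* = 25.3472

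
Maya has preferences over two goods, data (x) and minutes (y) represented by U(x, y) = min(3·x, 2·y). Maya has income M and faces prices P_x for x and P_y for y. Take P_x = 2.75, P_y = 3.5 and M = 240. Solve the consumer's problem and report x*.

x* = 30

With perfect complements, no substitution: consume in ratio x:y = 2:3.
Budget: P_x·x + P_y·(3/2)·x = M, so (2·P_x + 3·P_y)·x = 2·M.
Demand: x*(P_x,P_y,M) = 2·M/(2·P_x + 3·P_y), y* = 3·M/(2·P_x + 3·P_y).
Here 2·2.75 + 3·3.5 = 16, giving x* = 30.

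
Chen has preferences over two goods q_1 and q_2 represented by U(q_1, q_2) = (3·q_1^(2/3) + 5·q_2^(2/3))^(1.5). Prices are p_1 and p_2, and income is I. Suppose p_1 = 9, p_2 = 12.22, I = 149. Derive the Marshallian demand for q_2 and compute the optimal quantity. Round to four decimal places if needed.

MU_q_1 ∝ 3·q_1^(-1/3), MU_q_2 ∝ 5·q_2^(-1/3), so MRS = (3/5)·(q_2/q_1)^(1/3) = p_1/p_2.
Hence q_2/q_1 = ((5/3)·p_1/p_2)^(1/(1/3)), i.e. raised to the 3 power.
With the ratio pinned down, the budget gives q_1* = I/(p_1 + p_2·(q_2/q_1)) and q_2* = (q_2/q_1)·q_1*.
Numerically q_2/q_1 = 1.849525, so q_1* = 149/(9 + 12.22·1.849525) = 4.715 and q_2* = 1.849525·4.715 = 8.7205.

q_2* = 8.7205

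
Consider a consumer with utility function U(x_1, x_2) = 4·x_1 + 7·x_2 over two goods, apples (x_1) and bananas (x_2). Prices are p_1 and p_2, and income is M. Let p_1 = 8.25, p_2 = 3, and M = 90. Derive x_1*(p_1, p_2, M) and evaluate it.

Linear utility — the consumer picks whichever good has higher MU/price: 4/8.25 = 0.4848 vs 7/3 = 2.3333.
x_2 gives more utility per dollar, so spend all income on x_2: x_2* = M/p_2, x_1* = 0.
Numerically: x_1* = 0, x_2* = 30.

x_1* = 0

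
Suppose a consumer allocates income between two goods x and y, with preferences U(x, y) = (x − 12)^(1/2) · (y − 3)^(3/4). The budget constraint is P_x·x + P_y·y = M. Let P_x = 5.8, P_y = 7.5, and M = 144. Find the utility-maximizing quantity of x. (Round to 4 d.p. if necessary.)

This is Cobb-Douglas in (x−12, y−3): tangency gives 0.5·P_y·(y−3) = 0.75·P_x·(x−12).
After buying the subsistence bundle (12, 3), a share 0.4 of the remaining income goes to x: x* = 12 + 0.4·(M − 12P_x − 3P_y)/P_x.
Discretionary income = 144 − 12·5.8 − 3·7.5 = 51.9; x* = 12 + 0.4·51.9/5.8 = 15.5793.

x* = 15.5793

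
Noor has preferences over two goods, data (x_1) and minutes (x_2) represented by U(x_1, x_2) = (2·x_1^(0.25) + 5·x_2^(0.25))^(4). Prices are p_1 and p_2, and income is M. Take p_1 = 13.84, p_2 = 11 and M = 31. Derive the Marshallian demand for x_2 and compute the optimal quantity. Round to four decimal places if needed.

x_2* = 2.2138

From the CES first-order condition, (2/5)·(x_2/x_1)^(0.75) = p_1/p_2.
Hence x_2/x_1 = ((5/2)·p_1/p_2)^(1/(0.75)), i.e. raised to the 4/3 power.
Substitute x_2 = (x_2/x_1)·x_1 into the budget: x_1* = M/(p_1 + p_2·(x_2/x_1)).
Numerically x_2/x_1 = 4.608694, so x_1* = 31/(13.84 + 11·4.608694) = 0.4804 and x_2* = 4.608694·0.4804 = 2.2138.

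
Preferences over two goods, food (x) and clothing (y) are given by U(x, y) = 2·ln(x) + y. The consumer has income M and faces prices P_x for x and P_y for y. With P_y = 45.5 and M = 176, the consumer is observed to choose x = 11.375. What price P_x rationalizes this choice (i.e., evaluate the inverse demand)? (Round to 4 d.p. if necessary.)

P_x = 8

MU_x = 2/x, MU_y = 1. Tangency: 2/x = P_x/P_y.
So x*(P_x,P_y) = 2·P_y/P_x, independent of income; and y* = (M − 2·P_y)/P_y.
Set x* = 11.375 in the demand function and solve for P_x: P_x = 8.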